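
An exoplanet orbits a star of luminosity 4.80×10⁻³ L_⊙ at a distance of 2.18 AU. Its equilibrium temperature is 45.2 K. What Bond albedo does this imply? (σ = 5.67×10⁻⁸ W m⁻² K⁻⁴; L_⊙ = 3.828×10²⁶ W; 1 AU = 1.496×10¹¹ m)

A ≈ 0.31

d = 2.18 AU = 3.26×10¹¹ m.
L = 4.80×10⁻³ × 3.828×10²⁶ = 1.84×10²⁴ W.
Flux: S = L/(4πd²) = 1.84×10²⁴/(4π×(3.26×10¹¹)²) = 1.37 W m⁻².
From T_eq⁴ = S(1−A)/(4σ): 1−A = 4σT_eq⁴/S.
1−A = 4 × 5.67×10⁻⁸ × (45.2)⁴ / 1.37 = 0.689.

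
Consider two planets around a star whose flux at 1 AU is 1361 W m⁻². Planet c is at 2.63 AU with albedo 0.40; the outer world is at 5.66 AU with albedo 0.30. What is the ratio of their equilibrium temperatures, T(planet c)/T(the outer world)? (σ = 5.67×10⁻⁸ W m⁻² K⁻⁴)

T₁/T₂ ≈ 1.412

T_eq = [S₀(1−A)/(4σd²)]^(1/4), so T ∝ (1−A)^(1/4) / √d.
T₁ = [1361×0.60/(4×5.67×10⁻⁸×2.63²)]^(1/4) = 151.05 K.
T₂ = [1361×0.70/(4×5.67×10⁻⁸×5.66²)]^(1/4) = 107.01 K.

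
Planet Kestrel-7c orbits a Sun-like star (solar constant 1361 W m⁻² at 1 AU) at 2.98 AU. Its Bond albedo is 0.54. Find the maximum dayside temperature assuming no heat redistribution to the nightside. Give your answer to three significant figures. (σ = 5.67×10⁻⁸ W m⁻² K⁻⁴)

Flux at 2.98 AU: S = 1361/2.98² = 153 W m⁻².
With no redistribution each surface element balances locally: S(1−A) = σT⁴.
T = [153 × 0.46 / 5.67×10⁻⁸]^(1/4) = (1.24×10⁹)^(1/4) = 188 K.

T_ss ≈ 188 K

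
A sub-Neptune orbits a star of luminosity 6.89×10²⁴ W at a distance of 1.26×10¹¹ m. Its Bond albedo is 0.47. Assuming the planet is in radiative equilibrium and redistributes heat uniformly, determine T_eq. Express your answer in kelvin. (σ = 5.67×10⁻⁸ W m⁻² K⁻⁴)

T_eq ≈ 94.8 K

Flux: S = L/(4πd²) = 6.89×10²⁴/(4π×(1.26×10¹¹)²) = 34.5 W m⁻².
Energy balance: absorbed = emitted ⇒ πR²·S(1−A) = 4πR²·σT_eq⁴, so T_eq⁴ = S(1−A)/(4σ).
T_eq = [34.5 × 0.53 / (4 × 5.67×10⁻⁸)]^(1/4) = (8.07×10⁷)^(1/4) = 94.8 K.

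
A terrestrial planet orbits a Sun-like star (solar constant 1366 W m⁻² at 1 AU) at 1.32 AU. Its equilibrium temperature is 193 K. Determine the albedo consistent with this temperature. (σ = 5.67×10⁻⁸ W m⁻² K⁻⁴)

A ≈ 0.60

Flux at 1.32 AU: S = 1366/1.32² = 784 W m⁻².
From T_eq⁴ = S(1−A)/(4σ): 1−A = 4σT_eq⁴/S.
1−A = 4 × 5.67×10⁻⁸ × (193)⁴ / 784 = 0.401.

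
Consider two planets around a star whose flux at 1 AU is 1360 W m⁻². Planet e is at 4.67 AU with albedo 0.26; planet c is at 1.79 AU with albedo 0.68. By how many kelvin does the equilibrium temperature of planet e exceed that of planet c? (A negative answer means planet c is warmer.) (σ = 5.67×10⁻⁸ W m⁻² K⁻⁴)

T_eq = [S₀(1−A)/(4σd²)]^(1/4), so T ∝ (1−A)^(1/4) / √d.
T₁ = [1360×0.74/(4×5.67×10⁻⁸×4.67²)]^(1/4) = 119.43 K.
T₂ = [1360×0.32/(4×5.67×10⁻⁸×1.79²)]^(1/4) = 156.44 K.

ΔT ≈ -37.0 K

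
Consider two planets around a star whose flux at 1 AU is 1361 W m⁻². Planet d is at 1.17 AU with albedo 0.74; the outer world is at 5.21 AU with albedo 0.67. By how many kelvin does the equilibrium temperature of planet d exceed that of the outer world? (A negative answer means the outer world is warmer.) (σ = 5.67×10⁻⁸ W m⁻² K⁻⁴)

T_eq = [S₀(1−A)/(4σd²)]^(1/4), so T ∝ (1−A)^(1/4) / √d.
T₁ = [1361×0.26/(4×5.67×10⁻⁸×1.17²)]^(1/4) = 183.74 K.
T₂ = [1361×0.33/(4×5.67×10⁻⁸×5.21²)]^(1/4) = 92.42 K.

ΔT ≈ 91.3 K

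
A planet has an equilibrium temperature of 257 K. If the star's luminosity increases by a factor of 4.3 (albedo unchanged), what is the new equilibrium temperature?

T_eq ≈ 370 K

T_eq ∝ L^(1/4) · d^(−1/2).
T′ = 257 × 4.3^(1/4) = 370 K.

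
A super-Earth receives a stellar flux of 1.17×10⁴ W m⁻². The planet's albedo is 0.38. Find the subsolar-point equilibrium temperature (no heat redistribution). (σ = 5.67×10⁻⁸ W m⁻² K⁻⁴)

At the subsolar point the surface absorbs S(1−A) and emits σT⁴ per unit area — no factor of 4, since only the local patch is in balance.
T = [1.17×10⁴ × 0.62 / 5.67×10⁻⁸]^(1/4) = (1.28×10¹¹)^(1/4) = 598 K.

T_ss ≈ 598 K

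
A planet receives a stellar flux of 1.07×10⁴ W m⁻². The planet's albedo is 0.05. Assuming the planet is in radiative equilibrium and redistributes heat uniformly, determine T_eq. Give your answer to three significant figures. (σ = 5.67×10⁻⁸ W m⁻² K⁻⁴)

Energy balance: absorbed = emitted ⇒ πR²·S(1−A) = 4πR²·σT_eq⁴, so T_eq⁴ = S(1−A)/(4σ).
T_eq = [1.07×10⁴ × 0.95 / (4 × 5.67×10⁻⁸)]^(1/4) = (4.48×10¹⁰)^(1/4) = 460 K.

T_eq ≈ 460 K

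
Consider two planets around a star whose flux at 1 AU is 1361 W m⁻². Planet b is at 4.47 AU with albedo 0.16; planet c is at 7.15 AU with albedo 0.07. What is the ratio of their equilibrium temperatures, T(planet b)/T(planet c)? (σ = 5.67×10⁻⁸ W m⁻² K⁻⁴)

T₁/T₂ ≈ 1.233

T_eq = [S₀(1−A)/(4σd²)]^(1/4), so T ∝ (1−A)^(1/4) / √d.
T₁ = [1361×0.84/(4×5.67×10⁻⁸×4.47²)]^(1/4) = 126.03 K.
T₂ = [1361×0.93/(4×5.67×10⁻⁸×7.15²)]^(1/4) = 102.22 K.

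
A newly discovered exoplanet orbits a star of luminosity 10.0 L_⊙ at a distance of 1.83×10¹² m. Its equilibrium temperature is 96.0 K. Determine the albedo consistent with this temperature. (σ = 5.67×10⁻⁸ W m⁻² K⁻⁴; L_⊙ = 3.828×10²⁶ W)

L = 10.0 × 3.828×10²⁶ = 3.83×10²⁷ W.
Flux: S = L/(4πd²) = 3.83×10²⁷/(4π×(1.83×10¹²)²) = 91.0 W m⁻².
From T_eq⁴ = S(1−A)/(4σ): 1−A = 4σT_eq⁴/S.
1−A = 4 × 5.67×10⁻⁸ × (96.0)⁴ / 91.0 = 0.212.

A ≈ 0.79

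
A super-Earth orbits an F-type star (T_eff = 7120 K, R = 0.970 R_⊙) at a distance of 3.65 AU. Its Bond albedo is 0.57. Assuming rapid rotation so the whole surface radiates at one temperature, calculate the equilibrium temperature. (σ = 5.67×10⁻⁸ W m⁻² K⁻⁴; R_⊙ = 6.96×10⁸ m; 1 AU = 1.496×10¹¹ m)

T_eq ≈ 143 K

R_⋆ = 0.970 × 6.96×10⁸ = 6.75×10⁸ m.
d = 3.65 AU = 5.46×10¹¹ m.
L = 4πR_⋆²σT_⋆⁴ = 4π(6.75×10⁸)² × 5.67×10⁻⁸ × (7120)⁴ = 8.35×10²⁶ W.
S = L/(4πd²) = 223 W m⁻².
Energy balance: absorbed = emitted ⇒ πR²·S(1−A) = 4πR²·σT_eq⁴, so T_eq⁴ = S(1−A)/(4σ).
T_eq = [223 × 0.43 / (4 × 5.67×10⁻⁸)]^(1/4) = (4.22×10⁸)^(1/4) = 143 K.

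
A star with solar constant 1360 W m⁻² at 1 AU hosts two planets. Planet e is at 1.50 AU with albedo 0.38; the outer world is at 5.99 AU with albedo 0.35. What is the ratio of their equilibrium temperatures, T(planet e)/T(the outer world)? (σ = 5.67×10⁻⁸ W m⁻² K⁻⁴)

T_eq = [S₀(1−A)/(4σd²)]^(1/4), so T ∝ (1−A)^(1/4) / √d.
T₁ = [1360×0.62/(4×5.67×10⁻⁸×1.50²)]^(1/4) = 201.62 K.
T₂ = [1360×0.65/(4×5.67×10⁻⁸×5.99²)]^(1/4) = 102.09 K.

T₁/T₂ ≈ 1.975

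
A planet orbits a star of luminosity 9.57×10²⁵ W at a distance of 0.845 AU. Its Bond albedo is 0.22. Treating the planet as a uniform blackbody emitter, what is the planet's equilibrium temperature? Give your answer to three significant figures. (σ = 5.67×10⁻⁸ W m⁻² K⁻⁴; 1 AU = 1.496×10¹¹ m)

T_eq ≈ 201 K

d = 0.845 AU = 1.26×10¹¹ m.
Flux: S = L/(4πd²) = 9.57×10²⁵/(4π×(1.26×10¹¹)²) = 477 W m⁻².
Energy balance: absorbed = emitted ⇒ πR²·S(1−A) = 4πR²·σT_eq⁴, so T_eq⁴ = S(1−A)/(4σ).
T_eq = [477 × 0.78 / (4 × 5.67×10⁻⁸)]^(1/4) = (1.64×10⁹)^(1/4) = 201 K.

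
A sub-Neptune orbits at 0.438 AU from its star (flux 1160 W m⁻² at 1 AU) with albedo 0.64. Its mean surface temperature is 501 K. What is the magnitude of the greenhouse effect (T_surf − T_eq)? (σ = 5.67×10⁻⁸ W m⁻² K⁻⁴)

ΔT ≈ 188.0 K

S = 1160/0.438² = 6047 W m⁻².
T_eq = [S(1−A)/(4σ)]^(1/4) = [6047×0.36/(4×5.67×10⁻⁸)]^(1/4) = 313.0 K.
ΔT = T_surf − T_eq = 501 − 313.0.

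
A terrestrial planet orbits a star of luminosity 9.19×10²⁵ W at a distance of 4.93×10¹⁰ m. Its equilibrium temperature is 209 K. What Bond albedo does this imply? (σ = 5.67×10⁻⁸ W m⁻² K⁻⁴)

Flux: S = L/(4πd²) = 9.19×10²⁵/(4π×(4.93×10¹⁰)²) = 3010 W m⁻².
From T_eq⁴ = S(1−A)/(4σ): 1−A = 4σT_eq⁴/S.
1−A = 4 × 5.67×10⁻⁸ × (209)⁴ / 3010 = 0.144.

A ≈ 0.86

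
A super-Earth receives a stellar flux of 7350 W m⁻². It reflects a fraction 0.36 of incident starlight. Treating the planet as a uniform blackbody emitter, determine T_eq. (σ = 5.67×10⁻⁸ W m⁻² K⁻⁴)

Energy balance: absorbed = emitted ⇒ πR²·S(1−A) = 4πR²·σT_eq⁴, so T_eq⁴ = S(1−A)/(4σ).
T_eq = [7350 × 0.64 / (4 × 5.67×10⁻⁸)]^(1/4) = (2.07×10¹⁰)^(1/4) = 379 K.

T_eq ≈ 379 K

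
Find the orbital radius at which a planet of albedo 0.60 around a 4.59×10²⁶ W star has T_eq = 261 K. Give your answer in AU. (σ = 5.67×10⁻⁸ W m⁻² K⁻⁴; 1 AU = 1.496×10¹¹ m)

From T_eq⁴ = L(1−A)/(16πσd²): d = √[L(1−A)/(16πσT_eq⁴)].
d = √[4.59×10²⁶ × 0.40 / (16π × 5.67×10⁻⁸ × (261)⁴)] = 1.18×10¹¹ m = 0.788 AU.

d ≈ 0.788 AU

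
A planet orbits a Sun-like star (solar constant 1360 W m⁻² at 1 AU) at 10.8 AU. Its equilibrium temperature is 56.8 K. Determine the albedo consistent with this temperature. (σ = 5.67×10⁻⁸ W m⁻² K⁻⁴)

A ≈ 0.80

Flux at 10.8 AU: S = 1360/10.8² = 11.7 W m⁻².
From T_eq⁴ = S(1−A)/(4σ): 1−A = 4σT_eq⁴/S.
1−A = 4 × 5.67×10⁻⁸ × (56.8)⁴ / 11.7 = 0.202.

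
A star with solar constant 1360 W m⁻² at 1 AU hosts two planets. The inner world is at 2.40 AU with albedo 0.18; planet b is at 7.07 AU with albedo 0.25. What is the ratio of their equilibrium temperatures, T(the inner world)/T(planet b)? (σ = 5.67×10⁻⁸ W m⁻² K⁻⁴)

T₁/T₂ ≈ 1.755

T_eq = [S₀(1−A)/(4σd²)]^(1/4), so T ∝ (1−A)^(1/4) / √d.
T₁ = [1360×0.82/(4×5.67×10⁻⁸×2.40²)]^(1/4) = 170.93 K.
T₂ = [1360×0.75/(4×5.67×10⁻⁸×7.07²)]^(1/4) = 97.39 K.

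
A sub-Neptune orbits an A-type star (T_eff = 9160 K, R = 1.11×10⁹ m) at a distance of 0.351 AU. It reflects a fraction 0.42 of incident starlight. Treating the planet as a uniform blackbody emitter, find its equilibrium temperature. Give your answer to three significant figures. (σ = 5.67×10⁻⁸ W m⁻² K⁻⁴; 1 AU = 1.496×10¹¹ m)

T_eq ≈ 822 K

d = 0.351 AU = 5.25×10¹⁰ m.
L = 4πR_⋆²σT_⋆⁴ = 4π(1.11×10⁹)² × 5.67×10⁻⁸ × (9160)⁴ = 6.18×10²⁷ W.
S = L/(4πd²) = 1.78×10⁵ W m⁻².
Energy balance: absorbed = emitted ⇒ πR²·S(1−A) = 4πR²·σT_eq⁴, so T_eq⁴ = S(1−A)/(4σ).
T_eq = [1.78×10⁵ × 0.58 / (4 × 5.67×10⁻⁸)]^(1/4) = (4.56×10¹¹)^(1/4) = 822 K.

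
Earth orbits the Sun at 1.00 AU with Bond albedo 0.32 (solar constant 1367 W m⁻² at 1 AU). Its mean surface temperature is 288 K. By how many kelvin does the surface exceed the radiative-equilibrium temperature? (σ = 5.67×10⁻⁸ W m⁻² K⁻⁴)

ΔT ≈ 35.0 K

S = 1367/1.00² = 1367 W m⁻².
T_eq = [S(1−A)/(4σ)]^(1/4) = [1367×0.68/(4×5.67×10⁻⁸)]^(1/4) = 253.0 K.
ΔT = T_surf − T_eq = 288 − 253.0.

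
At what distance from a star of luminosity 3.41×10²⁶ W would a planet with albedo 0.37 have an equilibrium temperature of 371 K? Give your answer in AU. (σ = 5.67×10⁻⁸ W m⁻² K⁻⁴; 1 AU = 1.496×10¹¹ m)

d ≈ 0.422 AU

From T_eq⁴ = L(1−A)/(16πσd²): d = √[L(1−A)/(16πσT_eq⁴)].
d = √[3.41×10²⁶ × 0.63 / (16π × 5.67×10⁻⁸ × (371)⁴)] = 6.31×10¹⁰ m = 0.422 AU.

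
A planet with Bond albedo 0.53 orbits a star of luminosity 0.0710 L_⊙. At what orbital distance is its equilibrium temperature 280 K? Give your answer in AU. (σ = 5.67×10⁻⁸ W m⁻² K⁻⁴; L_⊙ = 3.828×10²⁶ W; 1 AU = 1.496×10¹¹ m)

d ≈ 0.181 AU

L = 0.0710 × 3.828×10²⁶ = 2.72×10²⁵ W.
From T_eq⁴ = L(1−A)/(16πσd²): d = √[L(1−A)/(16πσT_eq⁴)].
d = √[2.72×10²⁵ × 0.47 / (16π × 5.67×10⁻⁸ × (280)⁴)] = 2.70×10¹⁰ m = 0.181 AU.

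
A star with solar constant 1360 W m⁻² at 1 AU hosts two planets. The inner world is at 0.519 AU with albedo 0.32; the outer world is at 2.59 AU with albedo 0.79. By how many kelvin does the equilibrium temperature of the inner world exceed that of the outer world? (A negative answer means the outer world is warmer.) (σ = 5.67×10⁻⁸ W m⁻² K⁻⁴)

T_eq = [S₀(1−A)/(4σd²)]^(1/4), so T ∝ (1−A)^(1/4) / √d.
T₁ = [1360×0.68/(4×5.67×10⁻⁸×0.519²)]^(1/4) = 350.77 K.
T₂ = [1360×0.21/(4×5.67×10⁻⁸×2.59²)]^(1/4) = 117.05 K.

ΔT ≈ 233.7 K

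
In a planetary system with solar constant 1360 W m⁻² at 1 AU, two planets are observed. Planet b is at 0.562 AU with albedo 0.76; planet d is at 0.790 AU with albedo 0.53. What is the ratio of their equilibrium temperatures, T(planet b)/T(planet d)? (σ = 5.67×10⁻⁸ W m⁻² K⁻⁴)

T₁/T₂ ≈ 1.002

T_eq = [S₀(1−A)/(4σd²)]^(1/4), so T ∝ (1−A)^(1/4) / √d.
T₁ = [1360×0.24/(4×5.67×10⁻⁸×0.562²)]^(1/4) = 259.81 K.
T₂ = [1360×0.47/(4×5.67×10⁻⁸×0.790²)]^(1/4) = 259.23 K.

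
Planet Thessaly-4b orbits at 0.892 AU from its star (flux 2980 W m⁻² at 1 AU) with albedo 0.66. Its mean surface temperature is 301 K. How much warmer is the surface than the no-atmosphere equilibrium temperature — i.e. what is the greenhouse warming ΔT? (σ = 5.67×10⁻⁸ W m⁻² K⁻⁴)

ΔT ≈ 27.3 K

S = 2980/0.892² = 3745 W m⁻².
T_eq = [S(1−A)/(4σ)]^(1/4) = [3745×0.34/(4×5.67×10⁻⁸)]^(1/4) = 273.7 K.
ΔT = T_surf − T_eq = 301 − 273.7.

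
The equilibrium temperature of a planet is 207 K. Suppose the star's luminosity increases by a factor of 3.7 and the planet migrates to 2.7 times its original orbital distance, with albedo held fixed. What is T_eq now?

T_eq ≈ 175 K

T_eq ∝ L^(1/4) · d^(−1/2).
T′ = 207 × 3.7^(1/4) / 2.7^(1/2) = 175 K.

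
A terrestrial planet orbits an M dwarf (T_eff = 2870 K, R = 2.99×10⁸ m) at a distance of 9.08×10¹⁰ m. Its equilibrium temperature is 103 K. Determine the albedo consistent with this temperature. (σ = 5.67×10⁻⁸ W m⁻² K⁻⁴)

L = 4πR_⋆²σT_⋆⁴ = 4π(2.99×10⁸)² × 5.67×10⁻⁸ × (2870)⁴ = 4.32×10²⁴ W.
S = L/(4πd²) = 41.7 W m⁻².
From T_eq⁴ = S(1−A)/(4σ): 1−A = 4σT_eq⁴/S.
1−A = 4 × 5.67×10⁻⁸ × (103)⁴ / 41.7 = 0.612.

A ≈ 0.39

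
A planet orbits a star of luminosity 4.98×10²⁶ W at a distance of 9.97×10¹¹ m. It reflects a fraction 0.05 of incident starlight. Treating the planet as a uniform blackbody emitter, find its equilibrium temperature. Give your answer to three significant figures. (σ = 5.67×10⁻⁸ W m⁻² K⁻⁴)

T_eq ≈ 114 K

Flux: S = L/(4πd²) = 4.98×10²⁶/(4π×(9.97×10¹¹)²) = 39.9 W m⁻².
Energy balance: absorbed = emitted ⇒ πR²·S(1−A) = 4πR²·σT_eq⁴, so T_eq⁴ = S(1−A)/(4σ).
T_eq = [39.9 × 0.95 / (4 × 5.67×10⁻⁸)]^(1/4) = (1.67×10⁸)^(1/4) = 114 K.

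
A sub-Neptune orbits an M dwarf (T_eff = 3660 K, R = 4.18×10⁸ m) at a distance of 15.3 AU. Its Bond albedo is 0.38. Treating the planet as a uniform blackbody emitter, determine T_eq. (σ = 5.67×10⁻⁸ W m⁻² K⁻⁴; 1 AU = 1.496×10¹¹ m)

T_eq ≈ 31.0 K

d = 15.3 AU = 2.29×10¹² m.
L = 4πR_⋆²σT_⋆⁴ = 4π(4.18×10⁸)² × 5.67×10⁻⁸ × (3660)⁴ = 2.23×10²⁵ W.
S = L/(4πd²) = 0.339 W m⁻².
Energy balance: absorbed = emitted ⇒ πR²·S(1−A) = 4πR²·σT_eq⁴, so T_eq⁴ = S(1−A)/(4σ).
T_eq = [0.339 × 0.62 / (4 × 5.67×10⁻⁸)]^(1/4) = (9.28×10⁵)^(1/4) = 31.0 K.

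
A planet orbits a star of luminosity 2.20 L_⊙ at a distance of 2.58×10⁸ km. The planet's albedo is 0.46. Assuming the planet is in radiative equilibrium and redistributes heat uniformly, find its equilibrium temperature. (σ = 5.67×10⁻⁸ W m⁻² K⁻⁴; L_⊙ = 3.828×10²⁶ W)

T_eq ≈ 221 K

d = 2.58×10⁸ km = 2.58×10¹¹ m.
L = 2.20 × 3.828×10²⁶ = 8.42×10²⁶ W.
Flux: S = L/(4πd²) = 8.42×10²⁶/(4π×(2.58×10¹¹)²) = 1010 W m⁻².
Energy balance: absorbed = emitted ⇒ πR²·S(1−A) = 4πR²·σT_eq⁴, so T_eq⁴ = S(1−A)/(4σ).
T_eq = [1010 × 0.54 / (4 × 5.67×10⁻⁸)]^(1/4) = (2.40×10⁹)^(1/4) = 221 K.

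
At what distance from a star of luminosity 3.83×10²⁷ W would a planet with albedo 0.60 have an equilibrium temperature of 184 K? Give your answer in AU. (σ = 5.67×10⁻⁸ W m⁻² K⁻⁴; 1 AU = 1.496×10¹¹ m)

d ≈ 4.58 AU

From T_eq⁴ = L(1−A)/(16πσd²): d = √[L(1−A)/(16πσT_eq⁴)].
d = √[3.83×10²⁷ × 0.40 / (16π × 5.67×10⁻⁸ × (184)⁴)] = 6.85×10¹¹ m = 4.58 AU.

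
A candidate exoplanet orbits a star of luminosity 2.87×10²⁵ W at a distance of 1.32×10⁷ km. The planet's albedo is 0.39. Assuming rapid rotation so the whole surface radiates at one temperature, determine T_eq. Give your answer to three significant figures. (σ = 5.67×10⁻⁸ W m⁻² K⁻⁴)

T_eq ≈ 433 K

d = 1.32×10⁷ km = 1.32×10¹⁰ m.
Flux: S = L/(4πd²) = 2.87×10²⁵/(4π×(1.32×10¹⁰)²) = 1.31×10⁴ W m⁻².
Energy balance: absorbed = emitted ⇒ πR²·S(1−A) = 4πR²·σT_eq⁴, so T_eq⁴ = S(1−A)/(4σ).
T_eq = [1.31×10⁴ × 0.61 / (4 × 5.67×10⁻⁸)]^(1/4) = (3.53×10¹⁰)^(1/4) = 433 K.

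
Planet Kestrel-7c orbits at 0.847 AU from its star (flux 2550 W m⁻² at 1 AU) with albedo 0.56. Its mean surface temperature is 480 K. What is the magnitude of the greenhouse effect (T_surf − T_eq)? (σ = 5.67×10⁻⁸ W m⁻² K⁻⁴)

S = 2550/0.847² = 3554 W m⁻².
T_eq = [S(1−A)/(4σ)]^(1/4) = [3554×0.44/(4×5.67×10⁻⁸)]^(1/4) = 288.2 K.
ΔT = T_surf − T_eq = 480 − 288.2.

ΔT ≈ 191.8 K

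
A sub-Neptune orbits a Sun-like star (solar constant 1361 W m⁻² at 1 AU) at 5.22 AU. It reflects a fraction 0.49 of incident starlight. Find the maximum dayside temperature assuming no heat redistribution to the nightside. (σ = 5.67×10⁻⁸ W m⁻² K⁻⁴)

T_ss ≈ 146 K

Flux at 5.22 AU: S = 1361/5.22² = 49.9 W m⁻².
With no redistribution each surface element balances locally: S(1−A) = σT⁴.
T = [49.9 × 0.51 / 5.67×10⁻⁸]^(1/4) = (4.49×10⁸)^(1/4) = 146 K.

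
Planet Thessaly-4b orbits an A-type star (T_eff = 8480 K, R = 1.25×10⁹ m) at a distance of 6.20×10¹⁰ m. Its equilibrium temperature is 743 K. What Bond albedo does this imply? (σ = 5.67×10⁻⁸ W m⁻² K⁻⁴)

L = 4πR_⋆²σT_⋆⁴ = 4π(1.25×10⁹)² × 5.67×10⁻⁸ × (8480)⁴ = 5.76×10²⁷ W.
S = L/(4πd²) = 1.19×10⁵ W m⁻².
From T_eq⁴ = S(1−A)/(4σ): 1−A = 4σT_eq⁴/S.
1−A = 4 × 5.67×10⁻⁸ × (743)⁴ / 1.19×10⁵ = 0.580.

A ≈ 0.42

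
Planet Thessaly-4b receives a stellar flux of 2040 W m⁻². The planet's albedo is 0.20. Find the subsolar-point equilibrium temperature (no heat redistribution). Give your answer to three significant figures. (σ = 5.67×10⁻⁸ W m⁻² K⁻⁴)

At the subsolar point the surface absorbs S(1−A) and emits σT⁴ per unit area — no factor of 4, since only the local patch is in balance.
T = [2040 × 0.80 / 5.67×10⁻⁸]^(1/4) = (2.88×10¹⁰)^(1/4) = 412 K.

T_ss ≈ 412 K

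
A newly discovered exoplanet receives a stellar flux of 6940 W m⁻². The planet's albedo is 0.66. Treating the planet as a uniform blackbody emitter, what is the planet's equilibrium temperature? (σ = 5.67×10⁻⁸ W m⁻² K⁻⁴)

Energy balance: absorbed = emitted ⇒ πR²·S(1−A) = 4πR²·σT_eq⁴, so T_eq⁴ = S(1−A)/(4σ).
T_eq = [6940 × 0.34 / (4 × 5.67×10⁻⁸)]^(1/4) = (1.04×10¹⁰)^(1/4) = 319 K.

T_eq ≈ 319 K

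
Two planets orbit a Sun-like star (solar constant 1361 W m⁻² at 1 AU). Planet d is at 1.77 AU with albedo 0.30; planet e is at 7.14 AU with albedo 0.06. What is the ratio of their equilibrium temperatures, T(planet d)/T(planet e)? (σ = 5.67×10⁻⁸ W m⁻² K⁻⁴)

T₁/T₂ ≈ 1.866

T_eq = [S₀(1−A)/(4σd²)]^(1/4), so T ∝ (1−A)^(1/4) / √d.
T₁ = [1361×0.70/(4×5.67×10⁻⁸×1.77²)]^(1/4) = 191.36 K.
T₂ = [1361×0.94/(4×5.67×10⁻⁸×7.14²)]^(1/4) = 102.56 K.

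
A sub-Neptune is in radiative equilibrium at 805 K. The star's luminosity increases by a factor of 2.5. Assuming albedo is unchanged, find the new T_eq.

T_eq ≈ 1010 K

T_eq ∝ L^(1/4) · d^(−1/2).
T′ = 805 × 2.5^(1/4) = 1010 K.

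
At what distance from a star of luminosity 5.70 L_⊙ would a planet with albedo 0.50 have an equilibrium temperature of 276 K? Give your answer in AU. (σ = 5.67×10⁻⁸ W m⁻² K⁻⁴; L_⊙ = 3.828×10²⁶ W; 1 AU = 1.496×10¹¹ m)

L = 5.70 × 3.828×10²⁶ = 2.18×10²⁷ W.
From T_eq⁴ = L(1−A)/(16πσd²): d = √[L(1−A)/(16πσT_eq⁴)].
d = √[2.18×10²⁷ × 0.50 / (16π × 5.67×10⁻⁸ × (276)⁴)] = 2.57×10¹¹ m = 1.72 AU.

d ≈ 1.72 AU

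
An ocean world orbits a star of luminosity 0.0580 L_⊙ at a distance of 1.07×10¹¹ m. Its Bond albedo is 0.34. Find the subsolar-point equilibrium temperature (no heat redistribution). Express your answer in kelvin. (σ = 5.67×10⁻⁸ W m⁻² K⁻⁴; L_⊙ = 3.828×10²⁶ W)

T_ss ≈ 206 K

L = 0.0580 × 3.828×10²⁶ = 2.22×10²⁵ W.
Flux: S = L/(4πd²) = 2.22×10²⁵/(4π×(1.07×10¹¹)²) = 154 W m⁻².
At the subsolar point the surface absorbs S(1−A) and emits σT⁴ per unit area — no factor of 4, since only the local patch is in balance.
T = [154 × 0.66 / 5.67×10⁻⁸]^(1/4) = (1.80×10⁹)^(1/4) = 206 K.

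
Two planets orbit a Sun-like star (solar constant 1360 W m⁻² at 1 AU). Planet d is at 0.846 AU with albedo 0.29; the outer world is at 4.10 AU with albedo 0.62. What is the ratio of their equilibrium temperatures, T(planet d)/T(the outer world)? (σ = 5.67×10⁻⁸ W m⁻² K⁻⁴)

T₁/T₂ ≈ 2.574

T_eq = [S₀(1−A)/(4σd²)]^(1/4), so T ∝ (1−A)^(1/4) / √d.
T₁ = [1360×0.71/(4×5.67×10⁻⁸×0.846²)]^(1/4) = 277.72 K.
T₂ = [1360×0.38/(4×5.67×10⁻⁸×4.10²)]^(1/4) = 107.90 K.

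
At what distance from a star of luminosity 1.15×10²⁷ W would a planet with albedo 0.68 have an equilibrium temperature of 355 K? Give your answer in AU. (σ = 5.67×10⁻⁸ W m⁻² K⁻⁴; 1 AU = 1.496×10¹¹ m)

From T_eq⁴ = L(1−A)/(16πσd²): d = √[L(1−A)/(16πσT_eq⁴)].
d = √[1.15×10²⁷ × 0.32 / (16π × 5.67×10⁻⁸ × (355)⁴)] = 9.02×10¹⁰ m = 0.603 AU.

d ≈ 0.603 AU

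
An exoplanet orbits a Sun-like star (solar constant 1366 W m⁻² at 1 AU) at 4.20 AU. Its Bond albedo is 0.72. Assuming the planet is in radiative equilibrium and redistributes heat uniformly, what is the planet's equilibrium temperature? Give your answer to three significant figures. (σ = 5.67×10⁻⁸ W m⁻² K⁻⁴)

Flux at 4.20 AU: S = 1366/4.20² = 77.4 W m⁻².
Energy balance: absorbed = emitted ⇒ πR²·S(1−A) = 4πR²·σT_eq⁴, so T_eq⁴ = S(1−A)/(4σ).
T_eq = [77.4 × 0.28 / (4 × 5.67×10⁻⁸)]^(1/4) = (9.56×10⁷)^(1/4) = 98.9 K.

T_eq ≈ 98.9 K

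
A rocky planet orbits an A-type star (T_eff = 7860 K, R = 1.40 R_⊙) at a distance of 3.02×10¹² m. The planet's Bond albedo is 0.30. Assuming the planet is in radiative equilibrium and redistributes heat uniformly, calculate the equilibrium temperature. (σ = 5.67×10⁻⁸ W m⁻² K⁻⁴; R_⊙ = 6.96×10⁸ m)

T_eq ≈ 91.3 K

R_⋆ = 1.40 × 6.96×10⁸ = 9.74×10⁸ m.
L = 4πR_⋆²σT_⋆⁴ = 4π(9.74×10⁸)² × 5.67×10⁻⁸ × (7860)⁴ = 2.58×10²⁷ W.
S = L/(4πd²) = 22.5 W m⁻².
Energy balance: absorbed = emitted ⇒ πR²·S(1−A) = 4πR²·σT_eq⁴, so T_eq⁴ = S(1−A)/(4σ).
T_eq = [22.5 × 0.70 / (4 × 5.67×10⁻⁸)]^(1/4) = (6.95×10⁷)^(1/4) = 91.3 K.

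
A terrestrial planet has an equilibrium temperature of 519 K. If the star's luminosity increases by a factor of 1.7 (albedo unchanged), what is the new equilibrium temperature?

T_eq ∝ L^(1/4) · d^(−1/2).
T′ = 519 × 1.7^(1/4) = 593 K.

T_eq ≈ 593 K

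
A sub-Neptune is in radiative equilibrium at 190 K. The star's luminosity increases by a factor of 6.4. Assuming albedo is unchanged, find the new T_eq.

T_eq ≈ 302 K

T_eq ∝ L^(1/4) · d^(−1/2).
T′ = 190 × 6.4^(1/4) = 302 K.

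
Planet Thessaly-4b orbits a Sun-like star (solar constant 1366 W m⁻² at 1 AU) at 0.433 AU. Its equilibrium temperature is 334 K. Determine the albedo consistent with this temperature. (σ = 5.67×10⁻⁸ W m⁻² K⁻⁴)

A ≈ 0.61

Flux at 0.433 AU: S = 1366/0.433² = 7290 W m⁻².
From T_eq⁴ = S(1−A)/(4σ): 1−A = 4σT_eq⁴/S.
1−A = 4 × 5.67×10⁻⁸ × (334)⁴ / 7290 = 0.387.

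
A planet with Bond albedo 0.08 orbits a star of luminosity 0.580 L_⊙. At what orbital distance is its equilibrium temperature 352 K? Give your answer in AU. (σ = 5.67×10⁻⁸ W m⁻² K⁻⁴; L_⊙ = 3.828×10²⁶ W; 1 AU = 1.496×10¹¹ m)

L = 0.580 × 3.828×10²⁶ = 2.22×10²⁶ W.
From T_eq⁴ = L(1−A)/(16πσd²): d = √[L(1−A)/(16πσT_eq⁴)].
d = √[2.22×10²⁶ × 0.92 / (16π × 5.67×10⁻⁸ × (352)⁴)] = 6.83×10¹⁰ m = 0.457 AU.

d ≈ 0.457 AU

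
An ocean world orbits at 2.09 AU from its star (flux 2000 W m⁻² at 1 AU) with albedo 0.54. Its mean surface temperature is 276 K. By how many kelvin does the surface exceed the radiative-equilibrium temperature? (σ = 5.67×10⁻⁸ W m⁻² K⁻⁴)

ΔT ≈ 101.4 K

S = 2000/2.09² = 457.9 W m⁻².
T_eq = [S(1−A)/(4σ)]^(1/4) = [457.9×0.46/(4×5.67×10⁻⁸)]^(1/4) = 174.6 K.
ΔT = T_surf − T_eq = 276 − 174.6.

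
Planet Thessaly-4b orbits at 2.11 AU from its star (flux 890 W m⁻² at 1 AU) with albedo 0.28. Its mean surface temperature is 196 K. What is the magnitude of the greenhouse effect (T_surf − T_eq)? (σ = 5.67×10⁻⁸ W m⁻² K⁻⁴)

S = 890/2.11² = 199.9 W m⁻².
T_eq = [S(1−A)/(4σ)]^(1/4) = [199.9×0.72/(4×5.67×10⁻⁸)]^(1/4) = 158.7 K.
ΔT = T_surf − T_eq = 196 − 158.7.

ΔT ≈ 37.3 K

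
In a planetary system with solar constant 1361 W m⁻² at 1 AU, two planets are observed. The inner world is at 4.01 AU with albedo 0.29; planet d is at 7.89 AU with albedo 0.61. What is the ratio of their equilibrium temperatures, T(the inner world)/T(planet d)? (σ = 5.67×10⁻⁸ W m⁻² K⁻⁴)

T₁/T₂ ≈ 1.629

T_eq = [S₀(1−A)/(4σd²)]^(1/4), so T ∝ (1−A)^(1/4) / √d.
T₁ = [1361×0.71/(4×5.67×10⁻⁸×4.01²)]^(1/4) = 127.58 K.
T₂ = [1361×0.39/(4×5.67×10⁻⁸×7.89²)]^(1/4) = 78.30 K.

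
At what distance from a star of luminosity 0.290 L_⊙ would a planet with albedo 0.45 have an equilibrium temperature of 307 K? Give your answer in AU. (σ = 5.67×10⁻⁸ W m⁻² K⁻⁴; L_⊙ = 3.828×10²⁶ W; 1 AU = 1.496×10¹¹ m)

d ≈ 0.328 AU

L = 0.290 × 3.828×10²⁶ = 1.11×10²⁶ W.
From T_eq⁴ = L(1−A)/(16πσd²): d = √[L(1−A)/(16πσT_eq⁴)].
d = √[1.11×10²⁶ × 0.55 / (16π × 5.67×10⁻⁸ × (307)⁴)] = 4.91×10¹⁰ m = 0.328 AU.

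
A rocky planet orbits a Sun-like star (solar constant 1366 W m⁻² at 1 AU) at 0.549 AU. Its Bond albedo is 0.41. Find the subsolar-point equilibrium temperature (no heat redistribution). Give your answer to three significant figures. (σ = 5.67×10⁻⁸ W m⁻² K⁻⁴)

T_ss ≈ 466 K

Flux at 0.549 AU: S = 1366/0.549² = 4530 W m⁻².
At the subsolar point the surface absorbs S(1−A) and emits σT⁴ per unit area — no factor of 4, since only the local patch is in balance.
T = [4530 × 0.59 / 5.67×10⁻⁸]^(1/4) = (4.72×10¹⁰)^(1/4) = 466 K.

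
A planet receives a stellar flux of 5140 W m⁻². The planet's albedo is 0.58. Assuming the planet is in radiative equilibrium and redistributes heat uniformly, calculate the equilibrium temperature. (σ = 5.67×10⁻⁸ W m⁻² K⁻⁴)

Energy balance: absorbed = emitted ⇒ πR²·S(1−A) = 4πR²·σT_eq⁴, so T_eq⁴ = S(1−A)/(4σ).
T_eq = [5140 × 0.42 / (4 × 5.67×10⁻⁸)]^(1/4) = (9.52×10⁹)^(1/4) = 312 K.

T_eq ≈ 312 K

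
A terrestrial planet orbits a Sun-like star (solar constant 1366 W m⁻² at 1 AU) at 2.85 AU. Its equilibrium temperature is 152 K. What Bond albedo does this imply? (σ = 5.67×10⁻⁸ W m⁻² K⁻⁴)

A ≈ 0.28

Flux at 2.85 AU: S = 1366/2.85² = 168 W m⁻².
From T_eq⁴ = S(1−A)/(4σ): 1−A = 4σT_eq⁴/S.
1−A = 4 × 5.67×10⁻⁸ × (152)⁴ / 168 = 0.720.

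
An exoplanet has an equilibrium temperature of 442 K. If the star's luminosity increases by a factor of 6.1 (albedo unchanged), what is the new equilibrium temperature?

T_eq ≈ 695 K

T_eq ∝ L^(1/4) · d^(−1/2).
T′ = 442 × 6.1^(1/4) = 695 K.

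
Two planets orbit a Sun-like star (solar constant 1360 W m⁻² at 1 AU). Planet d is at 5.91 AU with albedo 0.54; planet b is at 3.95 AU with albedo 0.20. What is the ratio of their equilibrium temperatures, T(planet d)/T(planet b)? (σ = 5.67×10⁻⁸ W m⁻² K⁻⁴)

T₁/T₂ ≈ 0.712

T_eq = [S₀(1−A)/(4σd²)]^(1/4), so T ∝ (1−A)^(1/4) / √d.
T₁ = [1360×0.46/(4×5.67×10⁻⁸×5.91²)]^(1/4) = 94.27 K.
T₂ = [1360×0.80/(4×5.67×10⁻⁸×3.95²)]^(1/4) = 132.42 K.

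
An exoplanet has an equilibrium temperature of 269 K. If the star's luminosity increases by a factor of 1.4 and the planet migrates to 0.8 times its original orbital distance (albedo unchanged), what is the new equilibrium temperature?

T_eq ≈ 327 K

T_eq ∝ L^(1/4) · d^(−1/2).
T′ = 269 × 1.4^(1/4) / 0.8^(1/2) = 327 K.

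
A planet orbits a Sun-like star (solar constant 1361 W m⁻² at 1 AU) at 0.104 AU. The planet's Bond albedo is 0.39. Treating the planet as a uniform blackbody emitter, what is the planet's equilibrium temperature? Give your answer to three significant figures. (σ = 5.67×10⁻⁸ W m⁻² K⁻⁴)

Flux at 0.104 AU: S = 1361/0.104² = 1.26×10⁵ W m⁻².
Energy balance: absorbed = emitted ⇒ πR²·S(1−A) = 4πR²·σT_eq⁴, so T_eq⁴ = S(1−A)/(4σ).
T_eq = [1.26×10⁵ × 0.61 / (4 × 5.67×10⁻⁸)]^(1/4) = (3.38×10¹¹)^(1/4) = 763 K.

T_eq ≈ 763 K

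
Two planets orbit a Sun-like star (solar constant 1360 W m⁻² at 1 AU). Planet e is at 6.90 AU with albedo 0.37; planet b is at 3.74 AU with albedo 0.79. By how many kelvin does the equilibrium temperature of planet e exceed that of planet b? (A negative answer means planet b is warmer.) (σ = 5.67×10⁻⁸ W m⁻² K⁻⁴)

T_eq = [S₀(1−A)/(4σd²)]^(1/4), so T ∝ (1−A)^(1/4) / √d.
T₁ = [1360×0.63/(4×5.67×10⁻⁸×6.90²)]^(1/4) = 94.38 K.
T₂ = [1360×0.21/(4×5.67×10⁻⁸×3.74²)]^(1/4) = 97.41 K.

ΔT ≈ -3.0 K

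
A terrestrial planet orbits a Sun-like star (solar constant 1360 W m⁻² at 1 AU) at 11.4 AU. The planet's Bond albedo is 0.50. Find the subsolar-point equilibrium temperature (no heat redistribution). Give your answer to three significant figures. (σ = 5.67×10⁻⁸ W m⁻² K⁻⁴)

Flux at 11.4 AU: S = 1360/11.4² = 10.5 W m⁻².
At the subsolar point the surface absorbs S(1−A) and emits σT⁴ per unit area — no factor of 4, since only the local patch is in balance.
T = [10.5 × 0.50 / 5.67×10⁻⁸]^(1/4) = (9.23×10⁷)^(1/4) = 98.0 K.

T_ss ≈ 98.0 K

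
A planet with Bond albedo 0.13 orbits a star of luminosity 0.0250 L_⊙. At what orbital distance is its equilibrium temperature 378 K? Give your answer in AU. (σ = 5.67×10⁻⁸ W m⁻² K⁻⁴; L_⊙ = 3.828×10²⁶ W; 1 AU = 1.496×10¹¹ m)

d ≈ 0.0800 AU

L = 0.0250 × 3.828×10²⁶ = 9.57×10²⁴ W.
From T_eq⁴ = L(1−A)/(16πσd²): d = √[L(1−A)/(16πσT_eq⁴)].
d = √[9.57×10²⁴ × 0.87 / (16π × 5.67×10⁻⁸ × (378)⁴)] = 1.20×10¹⁰ m = 0.0800 AU.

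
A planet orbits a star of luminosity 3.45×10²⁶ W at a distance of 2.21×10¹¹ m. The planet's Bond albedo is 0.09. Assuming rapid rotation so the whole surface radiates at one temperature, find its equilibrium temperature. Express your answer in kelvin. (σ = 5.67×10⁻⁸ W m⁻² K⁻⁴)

T_eq ≈ 218 K

Flux: S = L/(4πd²) = 3.45×10²⁶/(4π×(2.21×10¹¹)²) = 562 W m⁻².
Energy balance: absorbed = emitted ⇒ πR²·S(1−A) = 4πR²·σT_eq⁴, so T_eq⁴ = S(1−A)/(4σ).
T_eq = [562 × 0.91 / (4 × 5.67×10⁻⁸)]^(1/4) = (2.26×10⁹)^(1/4) = 218 K.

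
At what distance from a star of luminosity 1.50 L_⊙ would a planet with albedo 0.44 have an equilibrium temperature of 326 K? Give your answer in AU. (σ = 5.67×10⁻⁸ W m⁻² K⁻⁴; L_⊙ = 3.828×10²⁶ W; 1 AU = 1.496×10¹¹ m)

d ≈ 0.668 AU

L = 1.50 × 3.828×10²⁶ = 5.74×10²⁶ W.
From T_eq⁴ = L(1−A)/(16πσd²): d = √[L(1−A)/(16πσT_eq⁴)].
d = √[5.74×10²⁶ × 0.56 / (16π × 5.67×10⁻⁸ × (326)⁴)] = 9.99×10¹⁰ m = 0.668 AU.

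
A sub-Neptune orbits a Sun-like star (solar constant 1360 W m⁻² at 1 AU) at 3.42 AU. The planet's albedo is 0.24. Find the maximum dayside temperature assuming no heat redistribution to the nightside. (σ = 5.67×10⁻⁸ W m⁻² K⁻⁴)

T_ss ≈ 199 K

Flux at 3.42 AU: S = 1360/3.42² = 116 W m⁻².
With no redistribution each surface element balances locally: S(1−A) = σT⁴.
T = [116 × 0.76 / 5.67×10⁻⁸]^(1/4) = (1.56×10⁹)^(1/4) = 199 K.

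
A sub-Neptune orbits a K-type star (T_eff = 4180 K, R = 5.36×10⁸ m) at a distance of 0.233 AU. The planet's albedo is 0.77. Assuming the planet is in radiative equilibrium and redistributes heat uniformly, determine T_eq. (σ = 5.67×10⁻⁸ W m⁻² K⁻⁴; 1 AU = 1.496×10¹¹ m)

T_eq ≈ 254 K

d = 0.233 AU = 3.49×10¹⁰ m.
L = 4πR_⋆²σT_⋆⁴ = 4π(5.36×10⁸)² × 5.67×10⁻⁸ × (4180)⁴ = 6.25×10²⁵ W.
S = L/(4πd²) = 4090 W m⁻².
Energy balance: absorbed = emitted ⇒ πR²·S(1−A) = 4πR²·σT_eq⁴, so T_eq⁴ = S(1−A)/(4σ).
T_eq = [4090 × 0.23 / (4 × 5.67×10⁻⁸)]^(1/4) = (4.15×10⁹)^(1/4) = 254 K.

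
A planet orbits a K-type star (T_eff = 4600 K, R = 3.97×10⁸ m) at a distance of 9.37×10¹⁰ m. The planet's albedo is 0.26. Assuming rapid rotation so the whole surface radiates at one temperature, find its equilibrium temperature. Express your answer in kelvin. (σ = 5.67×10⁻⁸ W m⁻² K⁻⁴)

T_eq ≈ 196 K

L = 4πR_⋆²σT_⋆⁴ = 4π(3.97×10⁸)² × 5.67×10⁻⁸ × (4600)⁴ = 5.03×10²⁵ W.
S = L/(4πd²) = 456 W m⁻².
Energy balance: absorbed = emitted ⇒ πR²·S(1−A) = 4πR²·σT_eq⁴, so T_eq⁴ = S(1−A)/(4σ).
T_eq = [456 × 0.74 / (4 × 5.67×10⁻⁸)]^(1/4) = (1.49×10⁹)^(1/4) = 196 K.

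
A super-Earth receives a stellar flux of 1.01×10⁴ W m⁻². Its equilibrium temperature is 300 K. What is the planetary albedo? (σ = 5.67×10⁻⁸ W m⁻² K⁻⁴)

A ≈ 0.82

From T_eq⁴ = S(1−A)/(4σ): 1−A = 4σT_eq⁴/S.
1−A = 4 × 5.67×10⁻⁸ × (300)⁴ / 1.01×10⁴ = 0.182.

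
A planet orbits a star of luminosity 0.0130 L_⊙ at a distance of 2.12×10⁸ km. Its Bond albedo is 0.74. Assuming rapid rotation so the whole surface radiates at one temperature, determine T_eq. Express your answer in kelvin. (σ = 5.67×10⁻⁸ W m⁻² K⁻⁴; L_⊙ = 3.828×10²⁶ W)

d = 2.12×10⁸ km = 2.12×10¹¹ m.
L = 0.0130 × 3.828×10²⁶ = 4.98×10²⁴ W.
Flux: S = L/(4πd²) = 4.98×10²⁴/(4π×(2.12×10¹¹)²) = 8.81 W m⁻².
Energy balance: absorbed = emitted ⇒ πR²·S(1−A) = 4πR²·σT_eq⁴, so T_eq⁴ = S(1−A)/(4σ).
T_eq = [8.81 × 0.26 / (4 × 5.67×10⁻⁸)]^(1/4) = (1.01×10⁷)^(1/4) = 56.4 K.

T_eq ≈ 56.4 K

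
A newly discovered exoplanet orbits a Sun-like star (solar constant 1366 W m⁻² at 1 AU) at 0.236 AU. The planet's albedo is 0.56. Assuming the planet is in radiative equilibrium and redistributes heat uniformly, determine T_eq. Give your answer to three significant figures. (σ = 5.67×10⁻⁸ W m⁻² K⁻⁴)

T_eq ≈ 467 K

Flux at 0.236 AU: S = 1366/0.236² = 2.45×10⁴ W m⁻².
Energy balance: absorbed = emitted ⇒ πR²·S(1−A) = 4πR²·σT_eq⁴, so T_eq⁴ = S(1−A)/(4σ).
T_eq = [2.45×10⁴ × 0.44 / (4 × 5.67×10⁻⁸)]^(1/4) = (4.76×10¹⁰)^(1/4) = 467 K.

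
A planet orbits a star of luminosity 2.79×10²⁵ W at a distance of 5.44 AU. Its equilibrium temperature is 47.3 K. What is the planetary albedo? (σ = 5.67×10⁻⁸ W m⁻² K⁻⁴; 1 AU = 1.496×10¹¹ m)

d = 5.44 AU = 8.14×10¹¹ m.
Flux: S = L/(4πd²) = 2.79×10²⁵/(4π×(8.14×10¹¹)²) = 3.35 W m⁻².
From T_eq⁴ = S(1−A)/(4σ): 1−A = 4σT_eq⁴/S.
1−A = 4 × 5.67×10⁻⁸ × (47.3)⁴ / 3.35 = 0.339.

A ≈ 0.66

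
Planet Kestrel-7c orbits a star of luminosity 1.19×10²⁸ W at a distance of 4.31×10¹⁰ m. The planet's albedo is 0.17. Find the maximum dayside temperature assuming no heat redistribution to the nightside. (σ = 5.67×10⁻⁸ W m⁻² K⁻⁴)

Flux: S = L/(4πd²) = 1.19×10²⁸/(4π×(4.31×10¹⁰)²) = 5.10×10⁵ W m⁻².
With no redistribution each surface element balances locally: S(1−A) = σT⁴.
T = [5.10×10⁵ × 0.83 / 5.67×10⁻⁸]^(1/4) = (7.46×10¹²)^(1/4) = 1650 K.

T_ss ≈ 1650 K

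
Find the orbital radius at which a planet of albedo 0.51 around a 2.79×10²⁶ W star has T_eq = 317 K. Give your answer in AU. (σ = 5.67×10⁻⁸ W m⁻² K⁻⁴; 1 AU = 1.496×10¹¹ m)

From T_eq⁴ = L(1−A)/(16πσd²): d = √[L(1−A)/(16πσT_eq⁴)].
d = √[2.79×10²⁶ × 0.49 / (16π × 5.67×10⁻⁸ × (317)⁴)] = 6.89×10¹⁰ m = 0.461 AU.

d ≈ 0.461 AU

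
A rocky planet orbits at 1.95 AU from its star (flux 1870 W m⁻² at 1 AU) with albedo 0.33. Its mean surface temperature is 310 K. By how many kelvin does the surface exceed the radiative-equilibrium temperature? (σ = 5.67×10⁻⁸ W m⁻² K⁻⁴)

S = 1870/1.95² = 491.8 W m⁻².
T_eq = [S(1−A)/(4σ)]^(1/4) = [491.8×0.67/(4×5.67×10⁻⁸)]^(1/4) = 195.2 K.
ΔT = T_surf − T_eq = 310 − 195.2.

ΔT ≈ 114.8 K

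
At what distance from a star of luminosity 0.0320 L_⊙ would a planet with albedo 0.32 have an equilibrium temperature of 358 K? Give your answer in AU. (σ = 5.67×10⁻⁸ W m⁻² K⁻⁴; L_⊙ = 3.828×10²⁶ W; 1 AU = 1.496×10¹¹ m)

d ≈ 0.0892 AU

L = 0.0320 × 3.828×10²⁶ = 1.22×10²⁵ W.
From T_eq⁴ = L(1−A)/(16πσd²): d = √[L(1−A)/(16πσT_eq⁴)].
d = √[1.22×10²⁵ × 0.68 / (16π × 5.67×10⁻⁸ × (358)⁴)] = 1.33×10¹⁰ m = 0.0892 AU.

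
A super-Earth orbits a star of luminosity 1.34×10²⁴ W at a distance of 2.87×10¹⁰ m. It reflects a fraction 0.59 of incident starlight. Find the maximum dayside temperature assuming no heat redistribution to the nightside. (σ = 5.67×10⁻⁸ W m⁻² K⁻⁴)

Flux: S = L/(4πd²) = 1.34×10²⁴/(4π×(2.87×10¹⁰)²) = 129 W m⁻².
With no redistribution each surface element balances locally: S(1−A) = σT⁴.
T = [129 × 0.41 / 5.67×10⁻⁸]^(1/4) = (9.36×10⁸)^(1/4) = 175 K.

T_ss ≈ 175 K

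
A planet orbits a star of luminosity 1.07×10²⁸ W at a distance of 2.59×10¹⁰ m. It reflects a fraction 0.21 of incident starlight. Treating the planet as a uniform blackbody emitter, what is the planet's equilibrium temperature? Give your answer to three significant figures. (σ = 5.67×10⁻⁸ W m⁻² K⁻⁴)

T_eq ≈ 1450 K

Flux: S = L/(4πd²) = 1.07×10²⁸/(4π×(2.59×10¹⁰)²) = 1.27×10⁶ W m⁻².
Energy balance: absorbed = emitted ⇒ πR²·S(1−A) = 4πR²·σT_eq⁴, so T_eq⁴ = S(1−A)/(4σ).
T_eq = [1.27×10⁶ × 0.79 / (4 × 5.67×10⁻⁸)]^(1/4) = (4.42×10¹²)^(1/4) = 1450 K.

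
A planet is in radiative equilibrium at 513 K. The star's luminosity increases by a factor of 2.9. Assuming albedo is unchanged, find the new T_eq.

T_eq ≈ 669 K

T_eq ∝ L^(1/4) · d^(−1/2).
T′ = 513 × 2.9^(1/4) = 669 K.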